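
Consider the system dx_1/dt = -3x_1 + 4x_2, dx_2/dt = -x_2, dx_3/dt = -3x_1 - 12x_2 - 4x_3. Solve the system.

Coefficient matrix A = [[-3, 4, 0], [0, -1, 0], [-3, -12, -4]].
det(A - λI) = 0 gives eigenvalues λ = -3, -1, -4.
For λ=-3: eigenvector (1,0,-3).
For λ=-1: eigenvector (2,1,-6).
For λ=-4: eigenvector (0,0,1).
General solution: c_1e^(-3t)(1,0,-3) + c_2e^(-t)(2,1,-6) + c_3e^(-4t)(0,0,1).

x_1(t) = c_1e^(-3t) + 2c_2e^(-t), x_2(t) = c_2e^(-t), x_3(t) = -3c_1e^(-3t) - 6c_2e^(-t) + c_3e^(-4t)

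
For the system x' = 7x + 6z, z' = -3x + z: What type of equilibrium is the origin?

A = [[7,6],[-3,1]]; det(A-λI) = λ^2 - 8λ + 25.
λ = 4 ± 3i: positive real part.

unstable spiral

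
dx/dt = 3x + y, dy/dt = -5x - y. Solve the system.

Coefficient matrix A = [[3, 1], [-5, -1]].
Characteristic polynomial det(A - λI) = λ^2 - 2λ + 2 = 0.
Eigenvalues λ = 1 ± i (complex conjugate pair).
For λ=1+i: an eigenvector is (-1,2) - i(0,1) = (-1, 2 - i).
A real fundamental pair from Re and Im of e^((1+i)t)v: X_1 = e^(t)(cos(t)·(-1,2) + sin(t)·(0,1)), X_2 = e^(t)(sin(t)·(-1,2) - cos(t)·(0,1)).
General solution: C_1X_1 + C_2X_2.

x(t) = -C_1e^(t)cos(t) - C_2e^(t)sin(t), y(t) = C_1e^(t)sin(t) + 2C_1e^(t)cos(t) + 2C_2e^(t)sin(t) - C_2e^(t)cos(t)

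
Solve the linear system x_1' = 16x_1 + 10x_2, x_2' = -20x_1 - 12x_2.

x_1(t) = 2C_1e^(2t)sin(2t) + C_1e^(2t)cos(2t) + C_2e^(2t)sin(2t) - 2C_2e^(2t)cos(2t), x_2(t) = -3C_1e^(2t)sin(2t) - C_1e^(2t)cos(2t) - C_2e^(2t)sin(2t) + 3C_2e^(2t)cos(2t)

Coefficient matrix A = [[16, 10], [-20, -12]].
Characteristic polynomial det(A - λI) = λ^2 - 4λ + 8 = 0.
Eigenvalues λ = 2 ± 2i (complex conjugate pair).
For λ=2+2i: an eigenvector is (1,-1) - i(2,-3) = (1 - 2i, -1 + 3i).
A real fundamental pair from Re and Im of e^((2+2i)t)v: X_1 = e^(2t)(cos(2t)·(1,-1) + sin(2t)·(2,-3)), X_2 = e^(2t)(sin(2t)·(1,-1) - cos(2t)·(2,-3)).
General solution: C_1X_1 + C_2X_2.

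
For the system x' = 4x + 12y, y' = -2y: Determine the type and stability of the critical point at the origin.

saddle

A = [[4,12],[0,-2]]; det(A-λI) = λ^2 - 2λ - 8.
λ = -2, 4: opposite signs.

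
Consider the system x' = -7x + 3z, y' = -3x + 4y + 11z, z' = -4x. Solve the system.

Coefficient matrix A = [[-7, 0, 3], [-3, 4, 11], [-4, 0, 0]].
det(A - λI) = 0 gives eigenvalues λ = -3, 4, -4.
For λ=-3: eigenvector (-3,5,-4).
For λ=4: eigenvector (0,1,0).
For λ=-4: eigenvector (1,-1,1).
General solution: K_1e^(-3t)(-3,5,-4) + K_2e^(4t)(0,1,0) + K_3e^(-4t)(1,-1,1).

x(t) = -3K_1e^(-3t) + K_3e^(-4t), y(t) = 5K_1e^(-3t) + K_2e^(4t) - K_3e^(-4t), z(t) = -4K_1e^(-3t) + K_3e^(-4t)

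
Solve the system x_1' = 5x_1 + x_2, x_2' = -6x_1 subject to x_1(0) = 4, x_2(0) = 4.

x_1(t) = 16e^(3t) - 12e^(2t), x_2(t) = -32e^(3t) + 36e^(2t)

Coefficient matrix A = [[5, 1], [-6, 0]].
Characteristic polynomial det(A - λI) = λ^2 - 5λ + 6 = 0.
Eigenvalues λ = 3, 2.
For λ=3: (A-λI) row 1 is [2, 1], so an eigenvector is (-1, 2).
For λ=2: (A-λI) row 1 is [3, 1], so an eigenvector is (-1, 3).
General solution: C_1e^(3t)(-1,2) + C_2e^(2t)(-1,3).
Applying x_1(0)=4, x_2(0)=4 gives C_1=-16, C_2=12.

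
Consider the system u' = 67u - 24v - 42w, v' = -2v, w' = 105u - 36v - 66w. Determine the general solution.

Coefficient matrix A = [[67, -24, -42], [0, -2, 0], [105, -36, -66]].
det(A - λI) = 0 gives eigenvalues λ = -3, -2, 4.
For λ=-3: eigenvector (-3,0,-5).
For λ=-2: eigenvector (4,1,6).
For λ=4: eigenvector (2,0,3).
General solution: K_1e^(-3t)(-3,0,-5) + K_2e^(-2t)(4,1,6) + K_3e^(4t)(2,0,3).

u(t) = -3K_1e^(-3t) + 4K_2e^(-2t) + 2K_3e^(4t), v(t) = K_2e^(-2t), w(t) = -5K_1e^(-3t) + 6K_2e^(-2t) + 3K_3e^(4t)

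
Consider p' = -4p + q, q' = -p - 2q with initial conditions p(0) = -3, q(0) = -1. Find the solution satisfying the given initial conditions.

Coefficient matrix A = [[-4, 1], [-1, -2]].
Characteristic polynomial det(A - λI) = λ^2 + 6λ + 9 = 0.
Single eigenvalue λ = -3 with algebraic multiplicity 2.
Eigenvector v = (1,1); generalized eigenvector w with (A-λI)w=v is (-3,-2).
General solution: e^(-3t)[K_1·v + K_2·(t·v + w)].
Applying p(0)=-3, q(0)=-1 gives K_1=3, K_2=2.

p(t) = 2te^(-3t) - 3e^(-3t), q(t) = 2te^(-3t) - e^(-3t)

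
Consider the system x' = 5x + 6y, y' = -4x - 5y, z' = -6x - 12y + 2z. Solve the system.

x(t) = 3c_1e^(t) - c_3e^(-t), y(t) = -2c_1e^(t) + c_3e^(-t), z(t) = -6c_1e^(t) + c_2e^(2t) + 2c_3e^(-t)

Coefficient matrix A = [[5, 6, 0], [-4, -5, 0], [-6, -12, 2]].
det(A - λI) = 0 gives eigenvalues λ = 1, 2, -1.
For λ=1: eigenvector (3,-2,-6).
For λ=2: eigenvector (0,0,1).
For λ=-1: eigenvector (-1,1,2).
General solution: c_1e^(t)(3,-2,-6) + c_2e^(2t)(0,0,1) + c_3e^(-t)(-1,1,2).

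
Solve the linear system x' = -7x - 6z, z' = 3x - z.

x(t) = C_1e^(-4t)sin(3t) - C_1e^(-4t)cos(3t) - C_2e^(-4t)sin(3t) - C_2e^(-4t)cos(3t), z(t) = -C_1e^(-4t)sin(3t) + C_2e^(-4t)cos(3t)

Coefficient matrix A = [[-7, -6], [3, -1]].
Characteristic polynomial det(A - λI) = λ^2 + 8λ + 25 = 0.
Eigenvalues λ = -4 ± 3i (complex conjugate pair).
For λ=-4+3i: an eigenvector is (-1,0) - i(1,-1) = (-1 - i, 0 + i).
A real fundamental pair from Re and Im of e^((-4+3i)t)v: X_1 = e^(-4t)(cos(3t)·(-1,0) + sin(3t)·(1,-1)), X_2 = e^(-4t)(sin(3t)·(-1,0) - cos(3t)·(1,-1)).
General solution: C_1X_1 + C_2X_2.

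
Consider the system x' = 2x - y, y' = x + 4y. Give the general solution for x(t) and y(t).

Coefficient matrix A = [[2, -1], [1, 4]].
Characteristic polynomial det(A - λI) = λ^2 - 6λ + 9 = 0.
Single eigenvalue λ = 3 with algebraic multiplicity 2.
Eigenvector v = (-1,1); generalized eigenvector w with (A-λI)w=v is (0,1).
General solution: e^(3t)[K_1·v + K_2·(t·v + w)].

x(t) = -K_1e^(3t) - K_2te^(3t), y(t) = K_1e^(3t) + K_2te^(3t) + K_2e^(3t)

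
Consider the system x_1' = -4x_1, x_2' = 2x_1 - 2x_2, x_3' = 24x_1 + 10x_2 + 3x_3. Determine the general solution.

Coefficient matrix A = [[-4, 0, 0], [2, -2, 0], [24, 10, 3]].
det(A - λI) = 0 gives eigenvalues λ = -4, -2, 3.
For λ=-4: eigenvector (1,-1,-2).
For λ=-2: eigenvector (0,1,-2).
For λ=3: eigenvector (0,0,1).
General solution: K_1e^(-4t)(1,-1,-2) + K_2e^(-2t)(0,1,-2) + K_3e^(3t)(0,0,1).

x_1(t) = K_1e^(-4t), x_2(t) = -K_1e^(-4t) + K_2e^(-2t), x_3(t) = -2K_1e^(-4t) - 2K_2e^(-2t) + K_3e^(3t)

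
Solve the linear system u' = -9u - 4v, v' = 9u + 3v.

Coefficient matrix A = [[-9, -4], [9, 3]].
Characteristic polynomial det(A - λI) = λ^2 + 6λ + 9 = 0.
Single eigenvalue λ = -3 with algebraic multiplicity 2.
Eigenvector v = (2,-3); generalized eigenvector w with (A-λI)w=v is (-1,1).
General solution: e^(-3t)[K_1·v + K_2·(t·v + w)].

u(t) = 2K_1e^(-3t) + 2K_2te^(-3t) - K_2e^(-3t), v(t) = -3K_1e^(-3t) - 3K_2te^(-3t) + K_2e^(-3t)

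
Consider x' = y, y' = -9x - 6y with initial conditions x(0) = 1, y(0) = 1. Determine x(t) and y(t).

Coefficient matrix A = [[0, 1], [-9, -6]].
Characteristic polynomial det(A - λI) = λ^2 + 6λ + 9 = 0.
Single eigenvalue λ = -3 with algebraic multiplicity 2.
Eigenvector v = (1,-3); generalized eigenvector w with (A-λI)w=v is (1,-2).
General solution: e^(-3t)[C_1·v + C_2·(t·v + w)].
Applying x(0)=1, y(0)=1 gives C_1=-3, C_2=4.

x(t) = 4te^(-3t) + e^(-3t), y(t) = -12te^(-3t) + e^(-3t)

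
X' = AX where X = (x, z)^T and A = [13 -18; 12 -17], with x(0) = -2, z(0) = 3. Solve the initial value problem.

x(t) = -15e^(t) + 13e^(-5t), z(t) = -10e^(t) + 13e^(-5t)

Coefficient matrix A = [[13, -18], [12, -17]].
Characteristic polynomial det(A - λI) = λ^2 + 4λ - 5 = 0.
Eigenvalues λ = 1, -5.
For λ=1: (A-λI) row 1 is [12, -18], so an eigenvector is (3, 2).
For λ=-5: (A-λI) row 1 is [18, -18], so an eigenvector is (-1, -1).
General solution: c_1e^(t)(3,2) + c_2e^(-5t)(-1,-1).
Applying x(0)=-2, z(0)=3 gives c_1=-5, c_2=-13.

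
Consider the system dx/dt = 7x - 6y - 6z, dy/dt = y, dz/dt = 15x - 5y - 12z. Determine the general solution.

Coefficient matrix A = [[7, -6, -6], [0, 1, 0], [15, -5, -12]].
det(A - λI) = 0 gives eigenvalues λ = -3, 1, -2.
For λ=-3: eigenvector (-3,0,-5).
For λ=1: eigenvector (-4,1,-5).
For λ=-2: eigenvector (2,0,3).
General solution: C_1e^(-3t)(-3,0,-5) + C_2e^(t)(-4,1,-5) + C_3e^(-2t)(2,0,3).

x(t) = -3C_1e^(-3t) - 4C_2e^(t) + 2C_3e^(-2t), y(t) = C_2e^(t), z(t) = -5C_1e^(-3t) - 5C_2e^(t) + 3C_3e^(-2t)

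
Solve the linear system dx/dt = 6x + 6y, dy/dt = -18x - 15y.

x(t) = K_1e^(-6t) + 2K_2e^(-3t), y(t) = -2K_1e^(-6t) - 3K_2e^(-3t)

Coefficient matrix A = [[6, 6], [-18, -15]].
Characteristic polynomial det(A - λI) = λ^2 + 9λ + 18 = 0.
Eigenvalues λ = -6, -3.
For λ=-6: (A-λI) row 1 is [12, 6], so an eigenvector is (1, -2).
For λ=-3: (A-λI) row 1 is [9, 6], so an eigenvector is (2, -3).
General solution: K_1e^(-6t)(1,-2) + K_2e^(-3t)(2,-3).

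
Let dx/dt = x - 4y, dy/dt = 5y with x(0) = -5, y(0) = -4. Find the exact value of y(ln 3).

-972

A = [[1,-4],[0,5]]; eigenvalues λ = 1, 5.
Eigenvectors: (1,0) for λ=1, (-1,1) for λ=5.
From the initial condition, c_1 = -9, c_2 = -4.
y(ln 3) = (-9)(3^1)(0) + (-4)(3^5)(1) = -972.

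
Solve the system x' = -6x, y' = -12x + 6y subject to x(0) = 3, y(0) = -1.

x(t) = 3e^(-6t), y(t) = -4e^(6t) + 3e^(-6t)

Coefficient matrix A = [[-6, 0], [-12, 6]].
Characteristic polynomial det(A - λI) = λ^2 - 36 = 0.
Eigenvalues λ = 6, -6.
For λ=6: (A-λI) row 1 is [-12, 0], so an eigenvector is (0, 1).
For λ=-6: (A-λI) row 2 is [-12, 12], so an eigenvector is (-1, -1).
General solution: C_1e^(6t)(0,1) + C_2e^(-6t)(-1,-1).
Applying x(0)=3, y(0)=-1 gives C_1=-4, C_2=-3.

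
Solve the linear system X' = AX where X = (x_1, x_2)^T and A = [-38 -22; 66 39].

Coefficient matrix A = [[-38, -22], [66, 39]].
Characteristic polynomial det(A - λI) = λ^2 - λ - 30 = 0.
Eigenvalues λ = 6, -5.
For λ=6: (A-λI) row 1 is [-44, -22], so an eigenvector is (-1, 2).
For λ=-5: (A-λI) row 1 is [-33, -22], so an eigenvector is (-2, 3).
General solution: K_1e^(6t)(-1,2) + K_2e^(-5t)(-2,3).

x_1(t) = -K_1e^(6t) - 2K_2e^(-5t), x_2(t) = 2K_1e^(6t) + 3K_2e^(-5t)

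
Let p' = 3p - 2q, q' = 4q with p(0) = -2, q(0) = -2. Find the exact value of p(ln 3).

A = [[3,-2],[0,4]]; eigenvalues λ = 3, 4.
Eigenvectors: (1,0) for λ=3, (-2,1) for λ=4.
From the initial condition, c_1 = -6, c_2 = -2.
p(ln 3) = (-6)(3^3)(1) + (-2)(3^4)(-2) = 162.

162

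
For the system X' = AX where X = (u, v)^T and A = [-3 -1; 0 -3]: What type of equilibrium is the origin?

stable improper node

A = [[-3,-1],[0,-3]]; det(A-λI) = λ^2 + 6λ + 9.
repeated λ = -3 with a single eigenvector.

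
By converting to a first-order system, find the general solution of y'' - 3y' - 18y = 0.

Let x_1 = y, x_2 = y'. Then x_1' = x_2 and x_2' = 18x_1 + 3x_2.
A = [[0,1],[18,3]]; det(A-λI) = λ^2 - 3λ - 18.
Eigenvalues λ = 6, -3 with eigenvectors (1,6), (1,-3).

y(t) = C_1e^(6t) + C_2e^(-3t)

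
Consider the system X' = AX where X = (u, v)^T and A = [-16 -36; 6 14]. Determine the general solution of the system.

Coefficient matrix A = [[-16, -36], [6, 14]].
Characteristic polynomial det(A - λI) = λ^2 + 2λ - 8 = 0.
Eigenvalues λ = 2, -4.
For λ=2: (A-λI) row 1 is [-18, -36], so an eigenvector is (2, -1).
For λ=-4: (A-λI) row 1 is [-12, -36], so an eigenvector is (-3, 1).
General solution: K_1e^(2t)(2,-1) + K_2e^(-4t)(-3,1).

u(t) = 2K_1e^(2t) - 3K_2e^(-4t), v(t) = -K_1e^(2t) + K_2e^(-4t)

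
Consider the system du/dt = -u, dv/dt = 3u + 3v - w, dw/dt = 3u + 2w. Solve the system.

Coefficient matrix A = [[-1, 0, 0], [3, 3, -1], [3, 0, 2]].
det(A - λI) = 0 gives eigenvalues λ = 2, 3, -1.
For λ=2: eigenvector (0,1,1).
For λ=3: eigenvector (0,1,0).
For λ=-1: eigenvector (1,-1,-1).
General solution: K_1e^(2t)(0,1,1) + K_2e^(3t)(0,1,0) + K_3e^(-t)(1,-1,-1).

u(t) = K_3e^(-t), v(t) = K_1e^(2t) + K_2e^(3t) - K_3e^(-t), w(t) = K_1e^(2t) - K_3e^(-t)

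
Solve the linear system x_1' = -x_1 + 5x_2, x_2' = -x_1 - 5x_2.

x_1(t) = -2c_1e^(-3t)sin(t) - c_1e^(-3t)cos(t) - c_2e^(-3t)sin(t) + 2c_2e^(-3t)cos(t), x_2(t) = c_1e^(-3t)sin(t) - c_2e^(-3t)cos(t)

Coefficient matrix A = [[-1, 5], [-1, -5]].
Characteristic polynomial det(A - λI) = λ^2 + 6λ + 10 = 0.
Eigenvalues λ = -3 ± i (complex conjugate pair).
For λ=-3+i: an eigenvector is (-1,0) - i(-2,1) = (-1 + 2i, 0 - i).
A real fundamental pair from Re and Im of e^((-3+i)t)v: X_1 = e^(-3t)(cos(t)·(-1,0) + sin(t)·(-2,1)), X_2 = e^(-3t)(sin(t)·(-1,0) - cos(t)·(-2,1)).
General solution: c_1X_1 + c_2X_2.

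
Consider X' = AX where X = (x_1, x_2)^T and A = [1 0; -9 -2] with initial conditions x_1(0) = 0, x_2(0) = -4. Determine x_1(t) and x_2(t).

x_1(t) = 0, x_2(t) = -4e^(-2t)

Coefficient matrix A = [[1, 0], [-9, -2]].
Characteristic polynomial det(A - λI) = λ^2 + λ - 2 = 0.
Eigenvalues λ = -2, 1.
For λ=-2: (A-λI) row 1 is [3, 0], so an eigenvector is (0, 1).
For λ=1: (A-λI) row 2 is [-9, -3], so an eigenvector is (1, -3).
General solution: c_1e^(-2t)(0,1) + c_2e^(t)(1,-3).
Applying x_1(0)=0, x_2(0)=-4 gives c_1=-4, c_2=0.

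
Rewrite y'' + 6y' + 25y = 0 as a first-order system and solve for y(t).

y(t) = C_1e^(-3t)cos(4t) + C_2e^(-3t)sin(4t)

Let x_1 = y, x_2 = y'. Then x_1' = x_2 and x_2' = -25x_1 - 6x_2.
A = [[0,1],[-25,-6]]; det(A-λI) = λ^2 + 6λ + 25.
Eigenvalues λ = -3 ± 4i.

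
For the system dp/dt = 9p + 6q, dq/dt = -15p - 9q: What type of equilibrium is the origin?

center

A = [[9,6],[-15,-9]]; det(A-λI) = λ^2 + 9.
λ = 0 ± 3i: zero real part.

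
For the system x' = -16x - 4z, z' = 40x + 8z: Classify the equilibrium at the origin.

A = [[-16,-4],[40,8]]; det(A-λI) = λ^2 + 8λ + 32.
λ = -4 ± 4i: negative real part.

stable spiral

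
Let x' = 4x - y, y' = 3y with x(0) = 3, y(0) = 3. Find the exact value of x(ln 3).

81

A = [[4,-1],[0,3]]; eigenvalues λ = 3, 4.
Eigenvectors: (1,1) for λ=3, (-1,0) for λ=4.
From the initial condition, c_1 = 3, c_2 = 0.
x(ln 3) = (3)(3^3)(1) + (0)(3^4)(-1) = 81.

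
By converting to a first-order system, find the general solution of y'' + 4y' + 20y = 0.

y(t) = c_1e^(-2t)cos(4t) + c_2e^(-2t)sin(4t)

Let x_1 = y, x_2 = y'. Then x_1' = x_2 and x_2' = -20x_1 - 4x_2.
A = [[0,1],[-20,-4]]; det(A-λI) = λ^2 + 4λ + 20.
Eigenvalues λ = -2 ± 4i.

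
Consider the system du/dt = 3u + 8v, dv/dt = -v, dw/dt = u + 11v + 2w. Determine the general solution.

Coefficient matrix A = [[3, 8, 0], [0, -1, 0], [1, 11, 2]].
det(A - λI) = 0 gives eigenvalues λ = 2, -1, 3.
For λ=2: eigenvector (0,0,1).
For λ=-1: eigenvector (-2,1,-3).
For λ=3: eigenvector (-1,0,-1).
General solution: c_1e^(2t)(0,0,1) + c_2e^(-t)(-2,1,-3) + c_3e^(3t)(-1,0,-1).

u(t) = -2c_2e^(-t) - c_3e^(3t), v(t) = c_2e^(-t), w(t) = c_1e^(2t) - 3c_2e^(-t) - c_3e^(3t)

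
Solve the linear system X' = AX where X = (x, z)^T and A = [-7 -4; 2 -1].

x(t) = -c_1e^(-3t) - 2c_2e^(-5t), z(t) = c_1e^(-3t) + c_2e^(-5t)

Coefficient matrix A = [[-7, -4], [2, -1]].
Characteristic polynomial det(A - λI) = λ^2 + 8λ + 15 = 0.
Eigenvalues λ = -3, -5.
For λ=-3: (A-λI) row 1 is [-4, -4], so an eigenvector is (-1, 1).
For λ=-5: (A-λI) row 1 is [-2, -4], so an eigenvector is (-2, 1).
General solution: c_1e^(-3t)(-1,1) + c_2e^(-5t)(-2,1).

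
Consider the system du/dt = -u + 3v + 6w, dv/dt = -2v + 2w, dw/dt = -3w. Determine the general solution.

u(t) = K_1e^(-t) - 3K_2e^(-2t), v(t) = K_2e^(-2t) - 2K_3e^(-3t), w(t) = K_3e^(-3t)

Coefficient matrix A = [[-1, 3, 6], [0, -2, 2], [0, 0, -3]].
det(A - λI) = 0 gives eigenvalues λ = -1, -2, -3.
For λ=-1: eigenvector (1,0,0).
For λ=-2: eigenvector (-3,1,0).
For λ=-3: eigenvector (0,-2,1).
General solution: K_1e^(-t)(1,0,0) + K_2e^(-2t)(-3,1,0) + K_3e^(-3t)(0,-2,1).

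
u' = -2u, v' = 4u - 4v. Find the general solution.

u(t) = -C_2e^(-2t), v(t) = -C_1e^(-4t) - 2C_2e^(-2t)

Coefficient matrix A = [[-2, 0], [4, -4]].
Characteristic polynomial det(A - λI) = λ^2 + 6λ + 8 = 0.
Eigenvalues λ = -4, -2.
For λ=-4: (A-λI) row 1 is [2, 0], so an eigenvector is (0, -1).
For λ=-2: (A-λI) row 2 is [4, -2], so an eigenvector is (-1, -2).
General solution: C_1e^(-4t)(0,-1) + C_2e^(-2t)(-1,-2).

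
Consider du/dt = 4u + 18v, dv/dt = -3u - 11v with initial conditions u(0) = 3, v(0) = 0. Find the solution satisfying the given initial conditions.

u(t) = 9e^(-2t) - 6e^(-5t), v(t) = -3e^(-2t) + 3e^(-5t)

Coefficient matrix A = [[4, 18], [-3, -11]].
Characteristic polynomial det(A - λI) = λ^2 + 7λ + 10 = 0.
Eigenvalues λ = -5, -2.
For λ=-5: (A-λI) row 1 is [9, 18], so an eigenvector is (-2, 1).
For λ=-2: (A-λI) row 1 is [6, 18], so an eigenvector is (-3, 1).
General solution: c_1e^(-5t)(-2,1) + c_2e^(-2t)(-3,1).
Applying u(0)=3, v(0)=0 gives c_1=3, c_2=-3.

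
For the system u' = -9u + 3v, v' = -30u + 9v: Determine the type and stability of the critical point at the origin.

center

A = [[-9,3],[-30,9]]; det(A-λI) = λ^2 + 9.
λ = 0 ± 3i: zero real part.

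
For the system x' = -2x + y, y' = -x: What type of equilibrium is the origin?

stable improper node

A = [[-2,1],[-1,0]]; det(A-λI) = λ^2 + 2λ + 1.
repeated λ = -1 with a single eigenvector.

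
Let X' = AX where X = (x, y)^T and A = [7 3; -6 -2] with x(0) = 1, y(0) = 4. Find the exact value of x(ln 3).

471

A = [[7,3],[-6,-2]]; eigenvalues λ = 1, 4.
Eigenvectors: (1,-2) for λ=1, (1,-1) for λ=4.
From the initial condition, c_1 = -5, c_2 = 6.
x(ln 3) = (-5)(3^1)(1) + (6)(3^4)(1) = 471.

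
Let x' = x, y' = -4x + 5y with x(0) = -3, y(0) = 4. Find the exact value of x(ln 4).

-12

A = [[1,0],[-4,5]]; eigenvalues λ = 1, 5.
Eigenvectors: (-1,-1) for λ=1, (0,1) for λ=5.
From the initial condition, c_1 = 3, c_2 = 7.
x(ln 4) = (3)(4^1)(-1) + (7)(4^5)(0) = -12.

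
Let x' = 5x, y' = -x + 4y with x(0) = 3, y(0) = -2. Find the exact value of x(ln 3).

729

A = [[5,0],[-1,4]]; eigenvalues λ = 4, 5.
Eigenvectors: (0,-1) for λ=4, (-1,1) for λ=5.
From the initial condition, c_1 = -1, c_2 = -3.
x(ln 3) = (-1)(3^4)(0) + (-3)(3^5)(-1) = 729.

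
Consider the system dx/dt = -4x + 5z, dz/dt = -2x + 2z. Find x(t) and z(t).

Coefficient matrix A = [[-4, 5], [-2, 2]].
Characteristic polynomial det(A - λI) = λ^2 + 2λ + 2 = 0.
Eigenvalues λ = -1 ± i (complex conjugate pair).
For λ=-1+i: an eigenvector is (2,1) - i(-1,-1) = (2 + i, 1 + i).
A real fundamental pair from Re and Im of e^((-1+i)t)v: X_1 = e^(-t)(cos(t)·(2,1) + sin(t)·(-1,-1)), X_2 = e^(-t)(sin(t)·(2,1) - cos(t)·(-1,-1)).
General solution: C_1X_1 + C_2X_2.

x(t) = -C_1e^(-t)sin(t) + 2C_1e^(-t)cos(t) + 2C_2e^(-t)sin(t) + C_2e^(-t)cos(t), z(t) = -C_1e^(-t)sin(t) + C_1e^(-t)cos(t) + C_2e^(-t)sin(t) + C_2e^(-t)cos(t)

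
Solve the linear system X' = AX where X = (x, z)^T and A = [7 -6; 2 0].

x(t) = -2C_1e^(4t) - 3C_2e^(3t), z(t) = -C_1e^(4t) - 2C_2e^(3t)

Coefficient matrix A = [[7, -6], [2, 0]].
Characteristic polynomial det(A - λI) = λ^2 - 7λ + 12 = 0.
Eigenvalues λ = 4, 3.
For λ=4: (A-λI) row 1 is [3, -6], so an eigenvector is (-2, -1).
For λ=3: (A-λI) row 1 is [4, -6], so an eigenvector is (-3, -2).
General solution: C_1e^(4t)(-2,-1) + C_2e^(3t)(-3,-2).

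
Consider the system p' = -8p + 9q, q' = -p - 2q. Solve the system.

Coefficient matrix A = [[-8, 9], [-1, -2]].
Characteristic polynomial det(A - λI) = λ^2 + 10λ + 25 = 0.
Single eigenvalue λ = -5 with algebraic multiplicity 2.
Eigenvector v = (-3,-1); generalized eigenvector w with (A-λI)w=v is (-2,-1).
General solution: e^(-5t)[C_1·v + C_2·(t·v + w)].

p(t) = -3C_1e^(-5t) - 3C_2te^(-5t) - 2C_2e^(-5t), q(t) = -C_1e^(-5t) - C_2te^(-5t) - C_2e^(-5t)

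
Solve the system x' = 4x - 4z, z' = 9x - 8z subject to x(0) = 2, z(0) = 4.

Coefficient matrix A = [[4, -4], [9, -8]].
Characteristic polynomial det(A - λI) = λ^2 + 4λ + 4 = 0.
Single eigenvalue λ = -2 with algebraic multiplicity 2.
Eigenvector v = (-2,-3); generalized eigenvector w with (A-λI)w=v is (-1,-1).
General solution: e^(-2t)[C_1·v + C_2·(t·v + w)].
Applying x(0)=2, z(0)=4 gives C_1=-2, C_2=2.

x(t) = -4te^(-2t) + 2e^(-2t), z(t) = -6te^(-2t) + 4e^(-2t)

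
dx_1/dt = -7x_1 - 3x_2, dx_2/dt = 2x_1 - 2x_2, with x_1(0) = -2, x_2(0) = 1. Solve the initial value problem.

Coefficient matrix A = [[-7, -3], [2, -2]].
Characteristic polynomial det(A - λI) = λ^2 + 9λ + 20 = 0.
Eigenvalues λ = -4, -5.
For λ=-4: (A-λI) row 1 is [-3, -3], so an eigenvector is (-1, 1).
For λ=-5: (A-λI) row 1 is [-2, -3], so an eigenvector is (3, -2).
General solution: K_1e^(-4t)(-1,1) + K_2e^(-5t)(3,-2).
Applying x_1(0)=-2, x_2(0)=1 gives K_1=-1, K_2=-1.

x_1(t) = e^(-4t) - 3e^(-5t), x_2(t) = -e^(-4t) + 2e^(-5t)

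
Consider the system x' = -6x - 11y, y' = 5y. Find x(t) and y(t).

x(t) = K_1e^(-6t) + K_2e^(5t), y(t) = -K_2e^(5t)

Coefficient matrix A = [[-6, -11], [0, 5]].
Characteristic polynomial det(A - λI) = λ^2 + λ - 30 = 0.
Eigenvalues λ = -6, 5.
For λ=-6: (A-λI) row 1 is [0, -11], so an eigenvector is (1, 0).
For λ=5: (A-λI) row 1 is [-11, -11], so an eigenvector is (1, -1).
General solution: K_1e^(-6t)(1,0) + K_2e^(5t)(1,-1).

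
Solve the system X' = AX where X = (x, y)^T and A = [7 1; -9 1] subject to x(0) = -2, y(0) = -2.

Coefficient matrix A = [[7, 1], [-9, 1]].
Characteristic polynomial det(A - λI) = λ^2 - 8λ + 16 = 0.
Single eigenvalue λ = 4 with algebraic multiplicity 2.
Eigenvector v = (1,-3); generalized eigenvector w with (A-λI)w=v is (1,-2).
General solution: e^(4t)[c_1·v + c_2·(t·v + w)].
Applying x(0)=-2, y(0)=-2 gives c_1=6, c_2=-8.

x(t) = -8te^(4t) - 2e^(4t), y(t) = 24te^(4t) - 2e^(4t)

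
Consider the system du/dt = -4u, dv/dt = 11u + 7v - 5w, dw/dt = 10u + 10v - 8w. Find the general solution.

u(t) = K_2e^(-4t), v(t) = -K_1e^(-3t) - K_2e^(-4t) + K_3e^(2t), w(t) = -2K_1e^(-3t) + K_3e^(2t)

Coefficient matrix A = [[-4, 0, 0], [11, 7, -5], [10, 10, -8]].
det(A - λI) = 0 gives eigenvalues λ = -3, -4, 2.
For λ=-3: eigenvector (0,-1,-2).
For λ=-4: eigenvector (1,-1,0).
For λ=2: eigenvector (0,1,1).
General solution: K_1e^(-3t)(0,-1,-2) + K_2e^(-4t)(1,-1,0) + K_3e^(2t)(0,1,1).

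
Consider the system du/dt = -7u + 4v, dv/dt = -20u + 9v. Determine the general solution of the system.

u(t) = -C_1e^(t)sin(4t) + C_2e^(t)cos(4t), v(t) = -2C_1e^(t)sin(4t) - C_1e^(t)cos(4t) - C_2e^(t)sin(4t) + 2C_2e^(t)cos(4t)

Coefficient matrix A = [[-7, 4], [-20, 9]].
Characteristic polynomial det(A - λI) = λ^2 - 2λ + 17 = 0.
Eigenvalues λ = 1 ± 4i (complex conjugate pair).
For λ=1+4i: an eigenvector is (0,-1) - i(-1,-2) = (0 + i, -1 + 2i).
A real fundamental pair from Re and Im of e^((1+4i)t)v: X_1 = e^(t)(cos(4t)·(0,-1) + sin(4t)·(-1,-2)), X_2 = e^(t)(sin(4t)·(0,-1) - cos(4t)·(-1,-2)).
General solution: C_1X_1 + C_2X_2.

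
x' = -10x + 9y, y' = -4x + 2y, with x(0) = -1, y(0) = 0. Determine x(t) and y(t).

x(t) = 6te^(-4t) - e^(-4t), y(t) = 4te^(-4t)

Coefficient matrix A = [[-10, 9], [-4, 2]].
Characteristic polynomial det(A - λI) = λ^2 + 8λ + 16 = 0.
Single eigenvalue λ = -4 with algebraic multiplicity 2.
Eigenvector v = (-3,-2); generalized eigenvector w with (A-λI)w=v is (2,1).
General solution: e^(-4t)[K_1·v + K_2·(t·v + w)].
Applying x(0)=-1, y(0)=0 gives K_1=-1, K_2=-2.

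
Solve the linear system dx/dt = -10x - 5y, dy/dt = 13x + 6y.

Coefficient matrix A = [[-10, -5], [13, 6]].
Characteristic polynomial det(A - λI) = λ^2 + 4λ + 5 = 0.
Eigenvalues λ = -2 ± i (complex conjugate pair).
For λ=-2+i: an eigenvector is (1,-2) - i(2,-3) = (1 - 2i, -2 + 3i).
A real fundamental pair from Re and Im of e^((-2+i)t)v: X_1 = e^(-2t)(cos(t)·(1,-2) + sin(t)·(2,-3)), X_2 = e^(-2t)(sin(t)·(1,-2) - cos(t)·(2,-3)).
General solution: c_1X_1 + c_2X_2.

x(t) = 2c_1e^(-2t)sin(t) + c_1e^(-2t)cos(t) + c_2e^(-2t)sin(t) - 2c_2e^(-2t)cos(t), y(t) = -3c_1e^(-2t)sin(t) - 2c_1e^(-2t)cos(t) - 2c_2e^(-2t)sin(t) + 3c_2e^(-2t)cos(t)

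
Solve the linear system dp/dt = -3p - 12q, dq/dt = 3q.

Coefficient matrix A = [[-3, -12], [0, 3]].
Characteristic polynomial det(A - λI) = λ^2 - 9 = 0.
Eigenvalues λ = 3, -3.
For λ=3: (A-λI) row 1 is [-6, -12], so an eigenvector is (-2, 1).
For λ=-3: (A-λI) row 1 is [0, -12], so an eigenvector is (1, 0).
General solution: c_1e^(3t)(-2,1) + c_2e^(-3t)(1,0).

p(t) = -2c_1e^(3t) + c_2e^(-3t), q(t) = c_1e^(3t)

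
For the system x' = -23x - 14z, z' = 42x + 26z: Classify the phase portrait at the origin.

saddle

A = [[-23,-14],[42,26]]; det(A-λI) = λ^2 - 3λ - 10.
λ = -2, 5: opposite signs.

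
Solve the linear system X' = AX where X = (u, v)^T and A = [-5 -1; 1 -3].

u(t) = C_1e^(-4t) + C_2te^(-4t) + C_2e^(-4t), v(t) = -C_1e^(-4t) - C_2te^(-4t) - 2C_2e^(-4t)

Coefficient matrix A = [[-5, -1], [1, -3]].
Characteristic polynomial det(A - λI) = λ^2 + 8λ + 16 = 0.
Single eigenvalue λ = -4 with algebraic multiplicity 2.
Eigenvector v = (1,-1); generalized eigenvector w with (A-λI)w=v is (1,-2).
General solution: e^(-4t)[C_1·v + C_2·(t·v + w)].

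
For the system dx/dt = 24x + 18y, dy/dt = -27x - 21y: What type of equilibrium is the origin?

saddle

A = [[24,18],[-27,-21]]; det(A-λI) = λ^2 - 3λ - 18.
λ = -3, 6: opposite signs.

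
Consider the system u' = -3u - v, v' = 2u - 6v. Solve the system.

Coefficient matrix A = [[-3, -1], [2, -6]].
Characteristic polynomial det(A - λI) = λ^2 + 9λ + 20 = 0.
Eigenvalues λ = -5, -4.
For λ=-5: (A-λI) row 1 is [2, -1], so an eigenvector is (-1, -2).
For λ=-4: (A-λI) row 1 is [1, -1], so an eigenvector is (1, 1).
General solution: C_1e^(-5t)(-1,-2) + C_2e^(-4t)(1,1).

u(t) = -C_1e^(-5t) + C_2e^(-4t), v(t) = -2C_1e^(-5t) + C_2e^(-4t)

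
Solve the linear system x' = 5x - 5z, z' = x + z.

Coefficient matrix A = [[5, -5], [1, 1]].
Characteristic polynomial det(A - λI) = λ^2 - 6λ + 10 = 0.
Eigenvalues λ = 3 ± i (complex conjugate pair).
For λ=3+i: an eigenvector is (2,1) - i(-1,0) = (2 + i, 1).
A real fundamental pair from Re and Im of e^((3+i)t)v: X_1 = e^(3t)(cos(t)·(2,1) + sin(t)·(-1,0)), X_2 = e^(3t)(sin(t)·(2,1) - cos(t)·(-1,0)).
General solution: C_1X_1 + C_2X_2.

x(t) = -C_1e^(3t)sin(t) + 2C_1e^(3t)cos(t) + 2C_2e^(3t)sin(t) + C_2e^(3t)cos(t), z(t) = C_1e^(3t)cos(t) + C_2e^(3t)sin(t)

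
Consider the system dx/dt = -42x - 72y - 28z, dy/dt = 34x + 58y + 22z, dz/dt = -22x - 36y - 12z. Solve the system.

x(t) = K_1e^(2t) - 4K_2e^(-2t) + 6K_3e^(4t), y(t) = -K_1e^(2t) + 3K_2e^(-2t) - 5K_3e^(4t), z(t) = K_1e^(2t) - 2K_2e^(-2t) + 3K_3e^(4t)

Coefficient matrix A = [[-42, -72, -28], [34, 58, 22], [-22, -36, -12]].
det(A - λI) = 0 gives eigenvalues λ = 2, -2, 4.
For λ=2: eigenvector (1,-1,1).
For λ=-2: eigenvector (-4,3,-2).
For λ=4: eigenvector (6,-5,3).
General solution: K_1e^(2t)(1,-1,1) + K_2e^(-2t)(-4,3,-2) + K_3e^(4t)(6,-5,3).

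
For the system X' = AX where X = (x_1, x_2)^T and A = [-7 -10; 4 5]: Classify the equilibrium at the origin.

stable spiral

A = [[-7,-10],[4,5]]; det(A-λI) = λ^2 + 2λ + 5.
λ = -1 ± 2i: negative real part.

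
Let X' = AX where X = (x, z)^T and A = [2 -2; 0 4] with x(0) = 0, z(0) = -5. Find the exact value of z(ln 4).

-1280

A = [[2,-2],[0,4]]; eigenvalues λ = 2, 4.
Eigenvectors: (1,0) for λ=2, (-1,1) for λ=4.
From the initial condition, c_1 = -5, c_2 = -5.
z(ln 4) = (-5)(4^2)(0) + (-5)(4^4)(1) = -1280.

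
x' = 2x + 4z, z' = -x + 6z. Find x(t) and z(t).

Coefficient matrix A = [[2, 4], [-1, 6]].
Characteristic polynomial det(A - λI) = λ^2 - 8λ + 16 = 0.
Single eigenvalue λ = 4 with algebraic multiplicity 2.
Eigenvector v = (2,1); generalized eigenvector w with (A-λI)w=v is (-3,-1).
General solution: e^(4t)[c_1·v + c_2·(t·v + w)].

x(t) = 2c_1e^(4t) + 2c_2te^(4t) - 3c_2e^(4t), z(t) = c_1e^(4t) + c_2te^(4t) - c_2e^(4t)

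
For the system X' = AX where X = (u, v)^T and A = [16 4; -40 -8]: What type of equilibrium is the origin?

unstable spiral

A = [[16,4],[-40,-8]]; det(A-λI) = λ^2 - 8λ + 32.
λ = 4 ± 4i: positive real part.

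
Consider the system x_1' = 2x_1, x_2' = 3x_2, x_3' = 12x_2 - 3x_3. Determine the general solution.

Coefficient matrix A = [[2, 0, 0], [0, 3, 0], [0, 12, -3]].
det(A - λI) = 0 gives eigenvalues λ = -3, 3, 2.
For λ=-3: eigenvector (0,0,1).
For λ=3: eigenvector (0,1,2).
For λ=2: eigenvector (1,0,0).
General solution: C_1e^(-3t)(0,0,1) + C_2e^(3t)(0,1,2) + C_3e^(2t)(1,0,0).

x_1(t) = C_3e^(2t), x_2(t) = C_2e^(3t), x_3(t) = C_1e^(-3t) + 2C_2e^(3t)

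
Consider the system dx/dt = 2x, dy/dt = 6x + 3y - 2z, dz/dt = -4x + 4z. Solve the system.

x(t) = C_3e^(2t), y(t) = -2C_1e^(4t) + C_2e^(3t) - 2C_3e^(2t), z(t) = C_1e^(4t) + 2C_3e^(2t)

Coefficient matrix A = [[2, 0, 0], [6, 3, -2], [-4, 0, 4]].
det(A - λI) = 0 gives eigenvalues λ = 4, 3, 2.
For λ=4: eigenvector (0,-2,1).
For λ=3: eigenvector (0,1,0).
For λ=2: eigenvector (1,-2,2).
General solution: C_1e^(4t)(0,-2,1) + C_2e^(3t)(0,1,0) + C_3e^(2t)(1,-2,2).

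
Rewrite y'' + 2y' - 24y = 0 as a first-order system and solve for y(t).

Let x_1 = y, x_2 = y'. Then x_1' = x_2 and x_2' = 24x_1 - 2x_2.
A = [[0,1],[24,-2]]; det(A-λI) = λ^2 + 2λ - 24.
Eigenvalues λ = 4, -6 with eigenvectors (1,4), (1,-6).

y(t) = K_1e^(4t) + K_2e^(-6t)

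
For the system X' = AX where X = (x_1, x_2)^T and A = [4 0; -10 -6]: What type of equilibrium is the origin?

saddle

A = [[4,0],[-10,-6]]; det(A-λI) = λ^2 + 2λ - 24.
λ = 4, -6: opposite signs.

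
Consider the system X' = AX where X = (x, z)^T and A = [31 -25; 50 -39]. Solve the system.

x(t) = c_1e^(-4t)sin(5t) - 2c_1e^(-4t)cos(5t) - 2c_2e^(-4t)sin(5t) - c_2e^(-4t)cos(5t), z(t) = c_1e^(-4t)sin(5t) - 3c_1e^(-4t)cos(5t) - 3c_2e^(-4t)sin(5t) - c_2e^(-4t)cos(5t)

Coefficient matrix A = [[31, -25], [50, -39]].
Characteristic polynomial det(A - λI) = λ^2 + 8λ + 41 = 0.
Eigenvalues λ = -4 ± 5i (complex conjugate pair).
For λ=-4+5i: an eigenvector is (-2,-3) - i(1,1) = (-2 - i, -3 - i).
A real fundamental pair from Re and Im of e^((-4+5i)t)v: X_1 = e^(-4t)(cos(5t)·(-2,-3) + sin(5t)·(1,1)), X_2 = e^(-4t)(sin(5t)·(-2,-3) - cos(5t)·(1,1)).
General solution: c_1X_1 + c_2X_2.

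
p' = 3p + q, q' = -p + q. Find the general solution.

Coefficient matrix A = [[3, 1], [-1, 1]].
Characteristic polynomial det(A - λI) = λ^2 - 4λ + 4 = 0.
Single eigenvalue λ = 2 with algebraic multiplicity 2.
Eigenvector v = (-1,1); generalized eigenvector w with (A-λI)w=v is (2,-3).
General solution: e^(2t)[K_1·v + K_2·(t·v + w)].

p(t) = -K_1e^(2t) - K_2te^(2t) + 2K_2e^(2t), q(t) = K_1e^(2t) + K_2te^(2t) - 3K_2e^(2t)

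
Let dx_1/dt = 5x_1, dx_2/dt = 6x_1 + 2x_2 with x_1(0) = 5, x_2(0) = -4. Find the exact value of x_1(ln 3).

1215

A = [[5,0],[6,2]]; eigenvalues λ = 5, 2.
Eigenvectors: (-1,-2) for λ=5, (0,-1) for λ=2.
From the initial condition, c_1 = -5, c_2 = 14.
x_1(ln 3) = (-5)(3^5)(-1) + (14)(3^2)(0) = 1215.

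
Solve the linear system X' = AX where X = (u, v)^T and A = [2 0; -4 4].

Coefficient matrix A = [[2, 0], [-4, 4]].
Characteristic polynomial det(A - λI) = λ^2 - 6λ + 8 = 0.
Eigenvalues λ = 4, 2.
For λ=4: (A-λI) row 1 is [-2, 0], so an eigenvector is (0, 1).
For λ=2: (A-λI) row 2 is [-4, 2], so an eigenvector is (1, 2).
General solution: K_1e^(4t)(0,1) + K_2e^(2t)(1,2).

u(t) = K_2e^(2t), v(t) = K_1e^(4t) + 2K_2e^(2t)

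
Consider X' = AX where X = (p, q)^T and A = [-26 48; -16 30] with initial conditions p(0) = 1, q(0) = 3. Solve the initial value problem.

p(t) = 15e^(6t) - 14e^(-2t), q(t) = 10e^(6t) - 7e^(-2t)

Coefficient matrix A = [[-26, 48], [-16, 30]].
Characteristic polynomial det(A - λI) = λ^2 - 4λ - 12 = 0.
Eigenvalues λ = 6, -2.
For λ=6: (A-λI) row 1 is [-32, 48], so an eigenvector is (-3, -2).
For λ=-2: (A-λI) row 1 is [-24, 48], so an eigenvector is (2, 1).
General solution: C_1e^(6t)(-3,-2) + C_2e^(-2t)(2,1).
Applying p(0)=1, q(0)=3 gives C_1=-5, C_2=-7.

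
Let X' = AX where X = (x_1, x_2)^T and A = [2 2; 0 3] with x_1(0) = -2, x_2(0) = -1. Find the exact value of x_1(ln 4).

-128

A = [[2,2],[0,3]]; eigenvalues λ = 2, 3.
Eigenvectors: (1,0) for λ=2, (-2,-1) for λ=3.
From the initial condition, c_1 = 0, c_2 = 1.
x_1(ln 4) = (0)(4^2)(1) + (1)(4^3)(-2) = -128.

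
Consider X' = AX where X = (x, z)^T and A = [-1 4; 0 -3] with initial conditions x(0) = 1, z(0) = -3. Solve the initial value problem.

Coefficient matrix A = [[-1, 4], [0, -3]].
Characteristic polynomial det(A - λI) = λ^2 + 4λ + 3 = 0.
Eigenvalues λ = -3, -1.
For λ=-3: (A-λI) row 1 is [2, 4], so an eigenvector is (-2, 1).
For λ=-1: (A-λI) row 1 is [0, 4], so an eigenvector is (1, 0).
General solution: K_1e^(-3t)(-2,1) + K_2e^(-t)(1,0).
Applying x(0)=1, z(0)=-3 gives K_1=-3, K_2=-5.

x(t) = -5e^(-t) + 6e^(-3t), z(t) = -3e^(-3t)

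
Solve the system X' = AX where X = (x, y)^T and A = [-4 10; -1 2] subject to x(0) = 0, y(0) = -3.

Coefficient matrix A = [[-4, 10], [-1, 2]].
Characteristic polynomial det(A - λI) = λ^2 + 2λ + 2 = 0.
Eigenvalues λ = -1 ± i (complex conjugate pair).
For λ=-1+i: an eigenvector is (-1,0) - i(3,1) = (-1 - 3i, 0 - i).
A real fundamental pair from Re and Im of e^((-1+i)t)v: X_1 = e^(-t)(cos(t)·(-1,0) + sin(t)·(3,1)), X_2 = e^(-t)(sin(t)·(-1,0) - cos(t)·(3,1)).
General solution: K_1X_1 + K_2X_2.
Applying x(0)=0, y(0)=-3 gives K_1=-9, K_2=3.

x(t) = -30e^(-t)sin(t), y(t) = -9e^(-t)sin(t) - 3e^(-t)cos(t)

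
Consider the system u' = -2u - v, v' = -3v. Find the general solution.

Coefficient matrix A = [[-2, -1], [0, -3]].
Characteristic polynomial det(A - λI) = λ^2 + 5λ + 6 = 0.
Eigenvalues λ = -2, -3.
For λ=-2: (A-λI) row 1 is [0, -1], so an eigenvector is (1, 0).
For λ=-3: (A-λI) row 1 is [1, -1], so an eigenvector is (-1, -1).
General solution: C_1e^(-2t)(1,0) + C_2e^(-3t)(-1,-1).

u(t) = C_1e^(-2t) - C_2e^(-3t), v(t) = -C_2e^(-3t)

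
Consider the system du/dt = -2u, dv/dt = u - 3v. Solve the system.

Coefficient matrix A = [[-2, 0], [1, -3]].
Characteristic polynomial det(A - λI) = λ^2 + 5λ + 6 = 0.
Eigenvalues λ = -3, -2.
For λ=-3: (A-λI) row 1 is [1, 0], so an eigenvector is (0, 1).
For λ=-2: (A-λI) row 2 is [1, -1], so an eigenvector is (-1, -1).
General solution: C_1e^(-3t)(0,1) + C_2e^(-2t)(-1,-1).

u(t) = -C_2e^(-2t), v(t) = C_1e^(-3t) - C_2e^(-2t)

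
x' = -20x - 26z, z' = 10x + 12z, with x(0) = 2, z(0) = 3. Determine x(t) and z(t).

x(t) = -55e^(-4t)sin(2t) + 2e^(-4t)cos(2t), z(t) = 34e^(-4t)sin(2t) + 3e^(-4t)cos(2t)

Coefficient matrix A = [[-20, -26], [10, 12]].
Characteristic polynomial det(A - λI) = λ^2 + 8λ + 20 = 0.
Eigenvalues λ = -4 ± 2i (complex conjugate pair).
For λ=-4+2i: an eigenvector is (-3,2) - i(-2,1) = (-3 + 2i, 2 - i).
A real fundamental pair from Re and Im of e^((-4+2i)t)v: X_1 = e^(-4t)(cos(2t)·(-3,2) + sin(2t)·(-2,1)), X_2 = e^(-4t)(sin(2t)·(-3,2) - cos(2t)·(-2,1)).
General solution: c_1X_1 + c_2X_2.
Applying x(0)=2, z(0)=3 gives c_1=8, c_2=13.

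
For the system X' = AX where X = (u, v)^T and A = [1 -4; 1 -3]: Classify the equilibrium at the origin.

stable improper node

A = [[1,-4],[1,-3]]; det(A-λI) = λ^2 + 2λ + 1.
repeated λ = -1 with a single eigenvector.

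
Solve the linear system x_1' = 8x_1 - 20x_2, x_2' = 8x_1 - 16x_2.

x_1(t) = K_1e^(-4t)sin(4t) + 2K_1e^(-4t)cos(4t) + 2K_2e^(-4t)sin(4t) - K_2e^(-4t)cos(4t), x_2(t) = K_1e^(-4t)sin(4t) + K_1e^(-4t)cos(4t) + K_2e^(-4t)sin(4t) - K_2e^(-4t)cos(4t)

Coefficient matrix A = [[8, -20], [8, -16]].
Characteristic polynomial det(A - λI) = λ^2 + 8λ + 32 = 0.
Eigenvalues λ = -4 ± 4i (complex conjugate pair).
For λ=-4+4i: an eigenvector is (2,1) - i(1,1) = (2 - i, 1 - i).
A real fundamental pair from Re and Im of e^((-4+4i)t)v: X_1 = e^(-4t)(cos(4t)·(2,1) + sin(4t)·(1,1)), X_2 = e^(-4t)(sin(4t)·(2,1) - cos(4t)·(1,1)).
General solution: K_1X_1 + K_2X_2.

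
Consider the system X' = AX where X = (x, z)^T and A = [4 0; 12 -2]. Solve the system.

x(t) = c_1e^(4t), z(t) = 2c_1e^(4t) - c_2e^(-2t)

Coefficient matrix A = [[4, 0], [12, -2]].
Characteristic polynomial det(A - λI) = λ^2 - 2λ - 8 = 0.
Eigenvalues λ = 4, -2.
For λ=4: (A-λI) row 2 is [12, -6], so an eigenvector is (1, 2).
For λ=-2: (A-λI) row 1 is [6, 0], so an eigenvector is (0, -1).
General solution: c_1e^(4t)(1,2) + c_2e^(-2t)(0,-1).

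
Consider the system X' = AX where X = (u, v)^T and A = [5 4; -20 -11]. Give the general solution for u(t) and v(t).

u(t) = -K_1e^(-3t)sin(4t) + K_2e^(-3t)cos(4t), v(t) = 2K_1e^(-3t)sin(4t) - K_1e^(-3t)cos(4t) - K_2e^(-3t)sin(4t) - 2K_2e^(-3t)cos(4t)

Coefficient matrix A = [[5, 4], [-20, -11]].
Characteristic polynomial det(A - λI) = λ^2 + 6λ + 25 = 0.
Eigenvalues λ = -3 ± 4i (complex conjugate pair).
For λ=-3+4i: an eigenvector is (0,-1) - i(-1,2) = (0 + i, -1 - 2i).
A real fundamental pair from Re and Im of e^((-3+4i)t)v: X_1 = e^(-3t)(cos(4t)·(0,-1) + sin(4t)·(-1,2)), X_2 = e^(-3t)(sin(4t)·(0,-1) - cos(4t)·(-1,2)).
General solution: K_1X_1 + K_2X_2.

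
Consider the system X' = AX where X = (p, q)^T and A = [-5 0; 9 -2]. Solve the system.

Coefficient matrix A = [[-5, 0], [9, -2]].
Characteristic polynomial det(A - λI) = λ^2 + 7λ + 10 = 0.
Eigenvalues λ = -5, -2.
For λ=-5: (A-λI) row 2 is [9, 3], so an eigenvector is (-1, 3).
For λ=-2: (A-λI) row 1 is [-3, 0], so an eigenvector is (0, -1).
General solution: C_1e^(-5t)(-1,3) + C_2e^(-2t)(0,-1).

p(t) = -C_1e^(-5t), q(t) = 3C_1e^(-5t) - C_2e^(-2t)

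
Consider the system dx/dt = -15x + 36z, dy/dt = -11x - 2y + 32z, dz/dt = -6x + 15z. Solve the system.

Coefficient matrix A = [[-15, 0, 36], [-11, -2, 32], [-6, 0, 15]].
det(A - λI) = 0 gives eigenvalues λ = 3, -2, -3.
For λ=3: eigenvector (2,2,1).
For λ=-2: eigenvector (0,1,0).
For λ=-3: eigenvector (3,1,1).
General solution: K_1e^(3t)(2,2,1) + K_2e^(-2t)(0,1,0) + K_3e^(-3t)(3,1,1).

x(t) = 2K_1e^(3t) + 3K_3e^(-3t), y(t) = 2K_1e^(3t) + K_2e^(-2t) + K_3e^(-3t), z(t) = K_1e^(3t) + K_3e^(-3t)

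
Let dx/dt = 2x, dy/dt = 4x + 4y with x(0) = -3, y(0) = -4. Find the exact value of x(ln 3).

-27

A = [[2,0],[4,4]]; eigenvalues λ = 4, 2.
Eigenvectors: (0,-1) for λ=4, (1,-2) for λ=2.
From the initial condition, c_1 = 10, c_2 = -3.
x(ln 3) = (10)(3^4)(0) + (-3)(3^2)(1) = -27.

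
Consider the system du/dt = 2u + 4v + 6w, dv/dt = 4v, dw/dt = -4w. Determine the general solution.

Coefficient matrix A = [[2, 4, 6], [0, 4, 0], [0, 0, -4]].
det(A - λI) = 0 gives eigenvalues λ = 4, 2, -4.
For λ=4: eigenvector (2,1,0).
For λ=2: eigenvector (1,0,0).
For λ=-4: eigenvector (-1,0,1).
General solution: C_1e^(4t)(2,1,0) + C_2e^(2t)(1,0,0) + C_3e^(-4t)(-1,0,1).

u(t) = 2C_1e^(4t) + C_2e^(2t) - C_3e^(-4t), v(t) = C_1e^(4t), w(t) = C_3e^(-4t)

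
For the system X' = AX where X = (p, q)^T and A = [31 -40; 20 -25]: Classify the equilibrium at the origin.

unstable spiral

A = [[31,-40],[20,-25]]; det(A-λI) = λ^2 - 6λ + 25.
λ = 3 ± 4i: positive real part.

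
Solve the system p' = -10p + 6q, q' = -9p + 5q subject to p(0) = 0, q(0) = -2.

p(t) = -4e^(-t) + 4e^(-4t), q(t) = -6e^(-t) + 4e^(-4t)

Coefficient matrix A = [[-10, 6], [-9, 5]].
Characteristic polynomial det(A - λI) = λ^2 + 5λ + 4 = 0.
Eigenvalues λ = -4, -1.
For λ=-4: (A-λI) row 1 is [-6, 6], so an eigenvector is (1, 1).
For λ=-1: (A-λI) row 1 is [-9, 6], so an eigenvector is (-2, -3).
General solution: C_1e^(-4t)(1,1) + C_2e^(-t)(-2,-3).
Applying p(0)=0, q(0)=-2 gives C_1=4, C_2=2.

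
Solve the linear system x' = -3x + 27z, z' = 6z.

Coefficient matrix A = [[-3, 27], [0, 6]].
Characteristic polynomial det(A - λI) = λ^2 - 3λ - 18 = 0.
Eigenvalues λ = 6, -3.
For λ=6: (A-λI) row 1 is [-9, 27], so an eigenvector is (-3, -1).
For λ=-3: (A-λI) row 1 is [0, 27], so an eigenvector is (1, 0).
General solution: K_1e^(6t)(-3,-1) + K_2e^(-3t)(1,0).

x(t) = -3K_1e^(6t) + K_2e^(-3t), z(t) = -K_1e^(6t)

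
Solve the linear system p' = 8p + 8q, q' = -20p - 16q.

p(t) = -c_1e^(-4t)sin(4t) + c_1e^(-4t)cos(4t) + c_2e^(-4t)sin(4t) + c_2e^(-4t)cos(4t), q(t) = c_1e^(-4t)sin(4t) - 2c_1e^(-4t)cos(4t) - 2c_2e^(-4t)sin(4t) - c_2e^(-4t)cos(4t)

Coefficient matrix A = [[8, 8], [-20, -16]].
Characteristic polynomial det(A - λI) = λ^2 + 8λ + 32 = 0.
Eigenvalues λ = -4 ± 4i (complex conjugate pair).
For λ=-4+4i: an eigenvector is (1,-2) - i(-1,1) = (1 + i, -2 - i).
A real fundamental pair from Re and Im of e^((-4+4i)t)v: X_1 = e^(-4t)(cos(4t)·(1,-2) + sin(4t)·(-1,1)), X_2 = e^(-4t)(sin(4t)·(1,-2) - cos(4t)·(-1,1)).
General solution: c_1X_1 + c_2X_2.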